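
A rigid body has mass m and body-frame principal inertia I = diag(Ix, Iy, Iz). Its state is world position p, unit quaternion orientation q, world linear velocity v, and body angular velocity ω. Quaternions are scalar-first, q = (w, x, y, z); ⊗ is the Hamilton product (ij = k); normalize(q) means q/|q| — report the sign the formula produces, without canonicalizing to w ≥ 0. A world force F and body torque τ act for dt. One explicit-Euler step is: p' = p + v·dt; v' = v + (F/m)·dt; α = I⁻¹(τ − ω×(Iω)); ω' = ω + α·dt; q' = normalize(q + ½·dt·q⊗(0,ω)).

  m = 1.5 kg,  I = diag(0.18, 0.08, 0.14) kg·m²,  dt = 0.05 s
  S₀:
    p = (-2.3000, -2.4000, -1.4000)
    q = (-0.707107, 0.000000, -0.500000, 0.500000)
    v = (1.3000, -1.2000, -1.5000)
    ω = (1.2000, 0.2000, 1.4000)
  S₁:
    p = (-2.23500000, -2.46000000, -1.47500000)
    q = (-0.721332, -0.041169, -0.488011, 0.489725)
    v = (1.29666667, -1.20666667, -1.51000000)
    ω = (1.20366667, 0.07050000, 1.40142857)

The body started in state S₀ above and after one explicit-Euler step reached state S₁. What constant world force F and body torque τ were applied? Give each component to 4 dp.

F = (-0.1000, -0.2000, -0.3000)
τ = (0.0300, -0.1400, -0.0200)

velocity change Δv = (-0.00333333, -0.00666667, -0.01000000)
applied force F = (-0.1000, -0.2000, -0.3000)
rate change Δω = (0.00366667, -0.12950000, 0.00142857)
I·α + gyro = (0.0300, -0.1400, -0.0200)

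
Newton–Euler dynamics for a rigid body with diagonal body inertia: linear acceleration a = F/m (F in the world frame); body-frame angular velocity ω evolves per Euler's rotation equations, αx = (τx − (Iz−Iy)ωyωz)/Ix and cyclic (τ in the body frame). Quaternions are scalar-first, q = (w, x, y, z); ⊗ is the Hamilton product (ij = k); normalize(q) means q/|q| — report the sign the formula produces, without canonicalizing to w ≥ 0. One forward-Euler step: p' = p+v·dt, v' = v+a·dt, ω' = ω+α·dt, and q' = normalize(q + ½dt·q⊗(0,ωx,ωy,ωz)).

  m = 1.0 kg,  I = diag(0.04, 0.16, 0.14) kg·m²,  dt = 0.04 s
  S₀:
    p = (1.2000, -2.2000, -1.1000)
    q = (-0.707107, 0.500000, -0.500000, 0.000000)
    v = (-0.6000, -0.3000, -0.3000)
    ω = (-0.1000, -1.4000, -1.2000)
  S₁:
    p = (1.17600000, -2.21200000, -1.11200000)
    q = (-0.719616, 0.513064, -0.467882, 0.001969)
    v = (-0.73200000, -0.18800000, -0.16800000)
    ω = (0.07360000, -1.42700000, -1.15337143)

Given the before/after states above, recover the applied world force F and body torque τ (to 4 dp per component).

F = (-3.3000, 2.8000, 3.3000)
τ = (0.1400, -0.1200, 0.1800)

v₁ − v₀ = (-0.13200000, 0.11200000, 0.13200000)
m·(v₁−v₀)/dt = (-3.3000, 2.8000, 3.3000)
Δω = ω₁−ω₀ = (0.17360000, -0.02700000, 0.04662857)
applied torque τ = (0.1400, -0.1200, 0.1800)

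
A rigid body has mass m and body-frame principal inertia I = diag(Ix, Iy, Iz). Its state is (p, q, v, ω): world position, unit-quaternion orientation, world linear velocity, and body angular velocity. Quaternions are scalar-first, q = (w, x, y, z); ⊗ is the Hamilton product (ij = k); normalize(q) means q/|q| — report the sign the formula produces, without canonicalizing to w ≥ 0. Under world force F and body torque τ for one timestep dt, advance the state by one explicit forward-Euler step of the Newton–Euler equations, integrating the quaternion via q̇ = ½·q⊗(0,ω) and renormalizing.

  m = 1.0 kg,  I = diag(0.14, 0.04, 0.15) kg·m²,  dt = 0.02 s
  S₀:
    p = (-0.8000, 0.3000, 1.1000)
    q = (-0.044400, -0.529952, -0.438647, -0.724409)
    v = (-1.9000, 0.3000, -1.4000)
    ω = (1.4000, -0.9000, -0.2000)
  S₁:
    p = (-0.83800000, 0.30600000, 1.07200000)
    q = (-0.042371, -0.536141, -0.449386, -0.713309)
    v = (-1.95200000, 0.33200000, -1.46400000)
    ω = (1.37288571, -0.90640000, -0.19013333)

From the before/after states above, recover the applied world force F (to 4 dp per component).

Δv = v₁−v₀ = (-0.05200000, 0.03200000, -0.06400000)
m·(v₁−v₀)/dt = (-2.6000, 1.6000, -3.2000)

F = (-2.6000, 1.6000, -3.2000)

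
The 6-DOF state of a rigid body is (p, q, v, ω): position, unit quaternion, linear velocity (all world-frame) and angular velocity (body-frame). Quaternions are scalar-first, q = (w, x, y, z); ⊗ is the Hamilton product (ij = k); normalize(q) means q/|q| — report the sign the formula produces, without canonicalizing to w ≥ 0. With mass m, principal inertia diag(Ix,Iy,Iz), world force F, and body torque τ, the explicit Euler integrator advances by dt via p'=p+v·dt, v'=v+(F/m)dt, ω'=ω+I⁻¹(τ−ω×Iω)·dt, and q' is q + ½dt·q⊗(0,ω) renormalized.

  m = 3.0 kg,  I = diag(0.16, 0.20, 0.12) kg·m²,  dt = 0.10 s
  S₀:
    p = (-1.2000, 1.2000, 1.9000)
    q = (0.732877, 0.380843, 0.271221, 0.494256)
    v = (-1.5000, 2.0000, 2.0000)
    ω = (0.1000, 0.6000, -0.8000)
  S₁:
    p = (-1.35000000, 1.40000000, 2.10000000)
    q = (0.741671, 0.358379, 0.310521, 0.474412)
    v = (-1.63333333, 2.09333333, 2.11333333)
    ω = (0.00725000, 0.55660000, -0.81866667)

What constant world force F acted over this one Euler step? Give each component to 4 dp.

F = (-4.0000, 2.8000, 3.4000)

Δv = v₁−v₀ = (-0.13333333, 0.09333333, 0.11333333)
F = m·Δv/dt = (-4.0000, 2.8000, 3.4000)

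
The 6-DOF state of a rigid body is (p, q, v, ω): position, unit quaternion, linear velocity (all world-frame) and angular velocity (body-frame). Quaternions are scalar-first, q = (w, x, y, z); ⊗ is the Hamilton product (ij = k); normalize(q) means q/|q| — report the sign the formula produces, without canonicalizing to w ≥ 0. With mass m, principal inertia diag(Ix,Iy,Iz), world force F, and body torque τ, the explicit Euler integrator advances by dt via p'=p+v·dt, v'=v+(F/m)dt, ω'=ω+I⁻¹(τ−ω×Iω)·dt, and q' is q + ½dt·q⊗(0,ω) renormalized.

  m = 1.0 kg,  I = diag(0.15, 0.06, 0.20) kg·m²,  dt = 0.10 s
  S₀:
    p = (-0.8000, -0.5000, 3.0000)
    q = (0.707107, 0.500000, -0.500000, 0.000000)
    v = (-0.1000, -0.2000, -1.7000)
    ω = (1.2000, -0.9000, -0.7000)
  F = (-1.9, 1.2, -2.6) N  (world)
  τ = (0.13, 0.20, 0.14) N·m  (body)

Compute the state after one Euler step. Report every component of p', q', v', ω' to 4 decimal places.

p' = (-0.8100, -0.5200, 2.8300)
q' = (0.6524, 0.5580, -0.5126, -0.0172)
v' = (-0.2900, -0.0800, -1.9600)
ω' = (1.2279, -0.6367, -0.6786)

α = I⁻¹(τ − ω×Iω) = (0.2787, 2.6333, 0.2140)
new body rate ω' = (1.2279, -0.6367, -0.6786)
Hamilton product q⊗(0,ω) = (-1.0500000, 1.1985284, -0.2863963, -0.3449749)
q' = normalize(q + ½dt·q⊗(0,ω)) = (0.6524, 0.5580, -0.5126, -0.0172)
a = F/m = (-1.9000, 1.2000, -2.6000)
p' = p + v·dt = (-0.8100, -0.5200, 2.8300)
new velocity v' = (-0.2900, -0.0800, -1.9600)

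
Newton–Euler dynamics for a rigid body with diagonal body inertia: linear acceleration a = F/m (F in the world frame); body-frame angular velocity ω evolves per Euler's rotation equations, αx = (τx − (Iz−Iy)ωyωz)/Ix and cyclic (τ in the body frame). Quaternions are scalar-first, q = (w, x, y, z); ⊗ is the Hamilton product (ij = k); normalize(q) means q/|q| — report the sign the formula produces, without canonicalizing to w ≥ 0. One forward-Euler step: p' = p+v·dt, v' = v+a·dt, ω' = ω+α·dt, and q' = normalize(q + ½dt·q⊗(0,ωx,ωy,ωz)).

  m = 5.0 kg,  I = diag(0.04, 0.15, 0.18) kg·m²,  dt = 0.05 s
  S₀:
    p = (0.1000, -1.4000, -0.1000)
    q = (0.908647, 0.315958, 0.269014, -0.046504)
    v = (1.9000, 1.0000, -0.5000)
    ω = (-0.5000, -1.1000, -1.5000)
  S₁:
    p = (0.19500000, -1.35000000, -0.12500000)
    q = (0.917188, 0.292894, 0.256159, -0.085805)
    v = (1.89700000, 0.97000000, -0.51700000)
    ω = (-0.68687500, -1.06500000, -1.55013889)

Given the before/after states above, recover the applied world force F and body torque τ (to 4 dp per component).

ω₁ − ω₀ = (-0.18687500, 0.03500000, -0.05013889)
I·α + gyro = (-0.1000, 0.0000, -0.1200)
Δv = v₁−v₀ = (-0.00300000, -0.03000000, -0.01700000)
F = m·Δv/dt = (-0.3000, -3.0000, -1.7000)

F = (-0.3000, -3.0000, -1.7000)
τ = (-0.1000, 0.0000, -0.1200)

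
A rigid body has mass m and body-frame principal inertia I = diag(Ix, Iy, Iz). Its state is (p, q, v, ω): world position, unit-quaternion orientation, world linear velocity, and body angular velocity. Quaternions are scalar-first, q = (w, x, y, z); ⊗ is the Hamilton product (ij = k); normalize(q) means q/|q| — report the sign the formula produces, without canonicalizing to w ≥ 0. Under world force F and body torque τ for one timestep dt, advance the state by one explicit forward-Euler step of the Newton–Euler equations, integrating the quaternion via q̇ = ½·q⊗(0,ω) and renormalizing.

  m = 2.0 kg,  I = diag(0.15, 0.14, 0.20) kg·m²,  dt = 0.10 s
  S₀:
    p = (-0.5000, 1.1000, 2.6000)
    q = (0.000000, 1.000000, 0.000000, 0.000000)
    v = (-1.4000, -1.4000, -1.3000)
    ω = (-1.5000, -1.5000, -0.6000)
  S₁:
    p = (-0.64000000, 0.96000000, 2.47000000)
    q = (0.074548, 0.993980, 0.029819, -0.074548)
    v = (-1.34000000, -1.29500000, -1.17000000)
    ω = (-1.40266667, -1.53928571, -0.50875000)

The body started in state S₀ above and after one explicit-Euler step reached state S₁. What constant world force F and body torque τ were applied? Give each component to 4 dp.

F = (1.2000, 2.1000, 2.6000)
τ = (0.2000, -0.1000, 0.1600)

rate change Δω = (0.09733333, -0.03928571, 0.09125000)
applied torque τ = (0.2000, -0.1000, 0.1600)
v₁ − v₀ = (0.06000000, 0.10500000, 0.13000000)
applied force F = (1.2000, 2.1000, 2.6000)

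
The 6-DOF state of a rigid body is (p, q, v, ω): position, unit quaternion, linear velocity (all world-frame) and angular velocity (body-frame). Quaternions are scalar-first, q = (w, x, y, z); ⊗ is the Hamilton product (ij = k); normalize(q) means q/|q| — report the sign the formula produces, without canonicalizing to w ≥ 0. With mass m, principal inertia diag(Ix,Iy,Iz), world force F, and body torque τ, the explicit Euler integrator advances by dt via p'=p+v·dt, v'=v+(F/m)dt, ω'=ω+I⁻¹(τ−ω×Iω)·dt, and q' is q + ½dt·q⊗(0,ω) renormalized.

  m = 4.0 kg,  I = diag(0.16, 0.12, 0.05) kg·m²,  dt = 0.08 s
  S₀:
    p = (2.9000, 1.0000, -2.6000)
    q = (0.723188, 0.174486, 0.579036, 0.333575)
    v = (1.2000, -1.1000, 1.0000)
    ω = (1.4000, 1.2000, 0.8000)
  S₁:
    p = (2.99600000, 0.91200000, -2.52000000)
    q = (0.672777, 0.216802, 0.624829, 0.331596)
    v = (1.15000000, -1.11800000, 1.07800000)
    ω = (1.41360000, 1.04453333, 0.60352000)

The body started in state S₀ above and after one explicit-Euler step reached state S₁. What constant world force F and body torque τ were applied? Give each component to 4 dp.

Δv = v₁−v₀ = (-0.05000000, -0.01800000, 0.07800000)
F = m·Δv/dt = (-2.5000, -0.9000, 3.9000)
Δω = ω₁−ω₀ = (0.01360000, -0.15546667, -0.19648000)
precession coupling = (-0.0672, 0.1232, -0.0672)
τ = I·(Δω/dt) + ω₀×(Iω₀) = (-0.0400, -0.1100, -0.1900)

F = (-2.5000, -0.9000, 3.9000)
τ = (-0.0400, -0.1100, -0.1900)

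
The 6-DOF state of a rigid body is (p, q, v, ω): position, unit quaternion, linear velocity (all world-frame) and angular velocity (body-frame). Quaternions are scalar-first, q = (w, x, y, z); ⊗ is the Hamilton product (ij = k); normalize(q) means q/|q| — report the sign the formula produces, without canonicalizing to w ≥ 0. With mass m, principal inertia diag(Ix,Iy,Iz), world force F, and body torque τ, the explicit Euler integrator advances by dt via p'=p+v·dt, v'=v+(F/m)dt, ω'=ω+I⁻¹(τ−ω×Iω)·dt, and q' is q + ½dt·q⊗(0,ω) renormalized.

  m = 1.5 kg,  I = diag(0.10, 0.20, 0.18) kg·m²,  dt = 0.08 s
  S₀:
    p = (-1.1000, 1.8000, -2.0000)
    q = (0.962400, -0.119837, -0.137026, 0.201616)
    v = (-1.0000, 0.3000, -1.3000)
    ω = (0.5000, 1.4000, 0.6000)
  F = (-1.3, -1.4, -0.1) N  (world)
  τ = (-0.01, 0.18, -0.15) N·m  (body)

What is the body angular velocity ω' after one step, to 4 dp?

ω' = (0.5054, 1.4816, 0.5022)

α = I⁻¹(τ − ω×Iω) = (0.0680, 1.0200, -1.2222)
ω + α·dt = (0.5054, 1.4816, 0.5022)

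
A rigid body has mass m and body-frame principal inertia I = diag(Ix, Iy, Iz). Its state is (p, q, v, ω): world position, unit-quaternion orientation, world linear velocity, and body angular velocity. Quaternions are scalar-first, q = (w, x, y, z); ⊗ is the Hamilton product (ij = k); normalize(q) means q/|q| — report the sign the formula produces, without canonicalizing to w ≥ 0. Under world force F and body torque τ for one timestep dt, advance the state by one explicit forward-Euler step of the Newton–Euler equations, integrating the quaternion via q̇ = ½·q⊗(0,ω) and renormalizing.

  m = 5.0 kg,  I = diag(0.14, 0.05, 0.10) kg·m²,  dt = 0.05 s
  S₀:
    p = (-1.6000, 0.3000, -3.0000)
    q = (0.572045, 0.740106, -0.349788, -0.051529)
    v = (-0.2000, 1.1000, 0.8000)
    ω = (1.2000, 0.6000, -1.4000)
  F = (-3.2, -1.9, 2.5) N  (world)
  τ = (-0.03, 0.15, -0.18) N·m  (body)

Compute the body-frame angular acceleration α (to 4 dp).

precession coupling ω×(Iω) = (-0.0420, -0.0672, -0.0648)
angular accel α = (0.0857, 4.3440, -1.1520)

α = (0.0857, 4.3440, -1.1520)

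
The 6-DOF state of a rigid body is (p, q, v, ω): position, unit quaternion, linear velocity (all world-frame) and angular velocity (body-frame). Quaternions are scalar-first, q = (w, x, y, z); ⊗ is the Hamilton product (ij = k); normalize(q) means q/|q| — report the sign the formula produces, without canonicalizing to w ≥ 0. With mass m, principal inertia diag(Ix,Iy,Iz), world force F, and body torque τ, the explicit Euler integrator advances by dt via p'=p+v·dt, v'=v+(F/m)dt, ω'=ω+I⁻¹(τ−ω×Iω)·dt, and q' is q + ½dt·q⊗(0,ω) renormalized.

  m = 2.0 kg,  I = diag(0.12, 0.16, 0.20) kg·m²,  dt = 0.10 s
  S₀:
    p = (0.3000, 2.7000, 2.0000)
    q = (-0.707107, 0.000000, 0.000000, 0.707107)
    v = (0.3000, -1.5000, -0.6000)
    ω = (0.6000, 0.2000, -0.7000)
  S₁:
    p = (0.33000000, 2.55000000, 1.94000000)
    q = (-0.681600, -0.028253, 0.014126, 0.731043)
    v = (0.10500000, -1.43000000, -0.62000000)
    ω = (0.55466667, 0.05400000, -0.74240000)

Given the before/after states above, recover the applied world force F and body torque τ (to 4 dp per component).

F = (-3.9000, 1.4000, -0.4000)
τ = (-0.0600, -0.2000, -0.0800)

velocity change Δv = (-0.19500000, 0.07000000, -0.02000000)
m·(v₁−v₀)/dt = (-3.9000, 1.4000, -0.4000)
Δω = ω₁−ω₀ = (-0.04533333, -0.14600000, -0.04240000)
I·α + gyro = (-0.0600, -0.2000, -0.0800)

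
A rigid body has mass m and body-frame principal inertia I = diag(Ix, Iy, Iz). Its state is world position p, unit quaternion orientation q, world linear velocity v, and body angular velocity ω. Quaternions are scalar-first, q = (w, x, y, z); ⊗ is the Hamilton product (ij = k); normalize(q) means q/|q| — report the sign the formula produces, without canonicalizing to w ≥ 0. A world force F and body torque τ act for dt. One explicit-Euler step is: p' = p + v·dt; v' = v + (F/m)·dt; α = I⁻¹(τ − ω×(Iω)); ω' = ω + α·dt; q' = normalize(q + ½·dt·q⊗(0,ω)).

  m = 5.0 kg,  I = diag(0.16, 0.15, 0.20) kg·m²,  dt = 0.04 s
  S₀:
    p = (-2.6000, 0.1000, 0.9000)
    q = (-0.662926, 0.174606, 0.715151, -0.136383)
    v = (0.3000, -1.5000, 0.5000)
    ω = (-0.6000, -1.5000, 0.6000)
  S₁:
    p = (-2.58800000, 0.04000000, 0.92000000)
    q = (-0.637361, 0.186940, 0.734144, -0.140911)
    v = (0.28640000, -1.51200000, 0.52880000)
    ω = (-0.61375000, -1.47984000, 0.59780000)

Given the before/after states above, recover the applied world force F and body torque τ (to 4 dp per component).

F = (-1.7000, -1.5000, 3.6000)
τ = (-0.1000, 0.0900, -0.0200)

ω₁ − ω₀ = (-0.01375000, 0.02016000, -0.00220000)
gyro term ω₀×Iω₀ = (-0.0450, 0.0144, -0.0090)
applied torque τ = (-0.1000, 0.0900, -0.0200)
v₁ − v₀ = (-0.01360000, -0.01200000, 0.02880000)
m·(v₁−v₀)/dt = (-1.7000, -1.5000, 3.6000)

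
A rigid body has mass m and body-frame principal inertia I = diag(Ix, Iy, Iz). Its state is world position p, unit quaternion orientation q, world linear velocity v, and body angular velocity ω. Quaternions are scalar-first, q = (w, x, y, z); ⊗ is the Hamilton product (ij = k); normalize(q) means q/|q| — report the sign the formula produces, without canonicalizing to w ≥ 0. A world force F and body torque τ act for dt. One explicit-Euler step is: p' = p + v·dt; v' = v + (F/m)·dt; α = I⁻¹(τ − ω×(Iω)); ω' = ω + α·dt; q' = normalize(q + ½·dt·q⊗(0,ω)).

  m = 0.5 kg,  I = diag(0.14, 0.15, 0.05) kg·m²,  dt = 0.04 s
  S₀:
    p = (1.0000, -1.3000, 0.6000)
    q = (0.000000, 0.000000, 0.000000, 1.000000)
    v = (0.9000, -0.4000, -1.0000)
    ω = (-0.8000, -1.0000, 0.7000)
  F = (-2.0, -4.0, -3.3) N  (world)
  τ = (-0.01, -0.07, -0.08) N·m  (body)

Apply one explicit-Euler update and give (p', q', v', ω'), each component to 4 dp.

precession coupling ω×(Iω) = (0.0700, -0.0504, 0.0080)
(τ − ω×Iω)/I = (-0.5714, -0.1307, -1.7600)
ω + α·dt = (-0.8229, -1.0052, 0.6296)
q⊗(0,ω) = (-0.7000000, 1.0000000, -0.8000000, 0.0000000)
q + ½dt·q⊗(0,ω), renormalized = (-0.0140, 0.0200, -0.0160, 0.9996)
linear accel F/m = (-4.0000, -8.0000, -6.6000)
p + v·dt = (1.0360, -1.3160, 0.5600)
new velocity v' = (0.7400, -0.7200, -1.2640)

p' = (1.0360, -1.3160, 0.5600)
q' = (-0.0140, 0.0200, -0.0160, 0.9996)
v' = (0.7400, -0.7200, -1.2640)
ω' = (-0.8229, -1.0052, 0.6296)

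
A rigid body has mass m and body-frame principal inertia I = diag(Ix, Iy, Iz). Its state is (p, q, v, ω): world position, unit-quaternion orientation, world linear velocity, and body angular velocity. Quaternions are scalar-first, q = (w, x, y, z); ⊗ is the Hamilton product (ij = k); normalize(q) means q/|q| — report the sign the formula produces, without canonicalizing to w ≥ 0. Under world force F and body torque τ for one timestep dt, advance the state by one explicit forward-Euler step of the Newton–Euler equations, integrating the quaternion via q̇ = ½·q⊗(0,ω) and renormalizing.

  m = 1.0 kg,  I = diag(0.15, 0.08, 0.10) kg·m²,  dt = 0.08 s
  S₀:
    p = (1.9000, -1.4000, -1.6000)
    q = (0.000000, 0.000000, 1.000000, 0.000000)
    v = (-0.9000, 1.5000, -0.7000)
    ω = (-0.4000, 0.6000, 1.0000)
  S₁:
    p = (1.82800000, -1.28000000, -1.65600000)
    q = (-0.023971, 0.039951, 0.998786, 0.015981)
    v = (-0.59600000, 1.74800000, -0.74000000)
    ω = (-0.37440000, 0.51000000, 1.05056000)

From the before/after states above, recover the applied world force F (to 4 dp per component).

v₁ − v₀ = (0.30400000, 0.24800000, -0.04000000)
applied force F = (3.8000, 3.1000, -0.5000)

F = (3.8000, 3.1000, -0.5000)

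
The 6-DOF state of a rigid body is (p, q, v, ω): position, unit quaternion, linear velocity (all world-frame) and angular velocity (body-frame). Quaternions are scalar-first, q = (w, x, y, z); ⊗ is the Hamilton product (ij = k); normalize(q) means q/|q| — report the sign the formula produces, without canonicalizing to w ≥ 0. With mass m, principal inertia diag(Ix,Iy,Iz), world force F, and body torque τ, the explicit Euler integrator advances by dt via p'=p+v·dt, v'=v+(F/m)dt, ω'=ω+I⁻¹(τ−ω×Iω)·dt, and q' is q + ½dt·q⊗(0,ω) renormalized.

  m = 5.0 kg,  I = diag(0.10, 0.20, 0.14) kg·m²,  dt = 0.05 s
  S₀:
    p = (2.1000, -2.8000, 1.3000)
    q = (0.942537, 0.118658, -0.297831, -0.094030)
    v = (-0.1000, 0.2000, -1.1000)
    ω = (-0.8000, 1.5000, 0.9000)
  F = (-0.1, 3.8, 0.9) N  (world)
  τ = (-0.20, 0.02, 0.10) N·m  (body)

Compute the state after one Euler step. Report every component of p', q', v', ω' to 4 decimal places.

p' = (2.0950, -2.7900, 1.2450)
q' = (0.9571, 0.0965, -0.2630, -0.0742)
v' = (-0.1010, 0.2380, -1.0910)
ω' = (-0.8595, 1.4978, 0.9786)

a = (-0.0200, 0.7600, 0.1800)
new position p' = (2.0950, -2.7900, 1.2450)
v + (F/m)dt = (-0.1010, 0.2380, -1.0910)
ω×(Iω) gyroscopic = (-0.0810, 0.0288, -0.1200)
α = I⁻¹(τ − ω×Iω) = (-1.1900, -0.0440, 1.5714)
ω' = ω + α·dt = (-0.8595, 1.4978, 0.9786)
q⊗(0,ω) = (0.6262999, -0.8810325, 1.3822373, 0.7880055)
q + ½dt·q⊗(0,ω), renormalized = (0.9571, 0.0965, -0.2630, -0.0742)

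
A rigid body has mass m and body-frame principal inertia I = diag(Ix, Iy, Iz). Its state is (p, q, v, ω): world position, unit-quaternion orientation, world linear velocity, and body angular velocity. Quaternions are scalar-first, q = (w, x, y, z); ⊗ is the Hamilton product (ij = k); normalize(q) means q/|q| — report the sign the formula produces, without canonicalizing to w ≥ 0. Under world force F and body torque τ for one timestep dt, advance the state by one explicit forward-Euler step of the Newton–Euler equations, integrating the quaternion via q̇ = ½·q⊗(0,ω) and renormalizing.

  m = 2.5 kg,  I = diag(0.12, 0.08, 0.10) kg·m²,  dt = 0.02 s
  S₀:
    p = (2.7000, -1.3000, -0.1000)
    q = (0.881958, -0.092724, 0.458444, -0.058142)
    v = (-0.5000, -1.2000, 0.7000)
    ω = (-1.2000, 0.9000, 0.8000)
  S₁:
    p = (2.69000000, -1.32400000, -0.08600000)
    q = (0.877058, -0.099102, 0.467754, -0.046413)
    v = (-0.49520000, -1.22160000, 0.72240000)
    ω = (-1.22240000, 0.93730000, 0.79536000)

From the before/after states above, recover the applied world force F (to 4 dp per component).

F = (0.6000, -2.7000, 2.8000)

velocity change Δv = (0.00480000, -0.02160000, 0.02240000)
applied force F = (0.6000, -2.7000, 2.8000)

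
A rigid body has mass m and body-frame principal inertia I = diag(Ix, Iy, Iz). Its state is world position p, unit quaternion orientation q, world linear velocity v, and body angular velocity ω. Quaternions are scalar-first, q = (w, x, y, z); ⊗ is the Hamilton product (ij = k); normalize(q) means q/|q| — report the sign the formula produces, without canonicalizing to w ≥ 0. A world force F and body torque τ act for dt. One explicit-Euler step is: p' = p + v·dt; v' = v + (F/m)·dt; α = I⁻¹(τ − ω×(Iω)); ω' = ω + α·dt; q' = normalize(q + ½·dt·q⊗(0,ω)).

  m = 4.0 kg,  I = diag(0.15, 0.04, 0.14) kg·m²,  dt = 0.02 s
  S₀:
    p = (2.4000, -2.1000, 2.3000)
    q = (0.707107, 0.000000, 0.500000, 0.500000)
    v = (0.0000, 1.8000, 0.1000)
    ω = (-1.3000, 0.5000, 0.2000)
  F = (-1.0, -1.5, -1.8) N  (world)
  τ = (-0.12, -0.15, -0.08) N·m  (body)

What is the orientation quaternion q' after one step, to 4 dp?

q⊗(0,ω) = (-0.3500000, -1.0692391, -0.2964465, 0.7914214)
updated quaternion q' = (0.7035, -0.0107, 0.4970, 0.5079)

q' = (0.7035, -0.0107, 0.4970, 0.5079)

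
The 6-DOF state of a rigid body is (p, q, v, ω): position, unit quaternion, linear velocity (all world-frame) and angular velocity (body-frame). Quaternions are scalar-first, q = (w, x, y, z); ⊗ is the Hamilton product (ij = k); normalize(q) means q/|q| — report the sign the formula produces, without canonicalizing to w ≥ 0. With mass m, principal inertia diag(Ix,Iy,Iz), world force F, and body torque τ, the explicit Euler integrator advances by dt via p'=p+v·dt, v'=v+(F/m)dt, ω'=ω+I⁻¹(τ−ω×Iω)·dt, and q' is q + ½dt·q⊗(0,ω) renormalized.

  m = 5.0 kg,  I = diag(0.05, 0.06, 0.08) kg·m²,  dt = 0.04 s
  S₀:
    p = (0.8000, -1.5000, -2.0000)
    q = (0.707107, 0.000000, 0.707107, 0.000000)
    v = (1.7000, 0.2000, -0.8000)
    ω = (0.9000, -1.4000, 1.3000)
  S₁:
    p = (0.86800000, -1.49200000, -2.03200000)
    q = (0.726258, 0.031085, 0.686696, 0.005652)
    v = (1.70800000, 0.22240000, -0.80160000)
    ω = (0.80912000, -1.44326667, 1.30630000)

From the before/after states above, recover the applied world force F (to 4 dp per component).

F = (1.0000, 2.8000, -0.2000)

Δv = v₁−v₀ = (0.00800000, 0.02240000, -0.00160000)
F = m·Δv/dt = (1.0000, 2.8000, -0.2000)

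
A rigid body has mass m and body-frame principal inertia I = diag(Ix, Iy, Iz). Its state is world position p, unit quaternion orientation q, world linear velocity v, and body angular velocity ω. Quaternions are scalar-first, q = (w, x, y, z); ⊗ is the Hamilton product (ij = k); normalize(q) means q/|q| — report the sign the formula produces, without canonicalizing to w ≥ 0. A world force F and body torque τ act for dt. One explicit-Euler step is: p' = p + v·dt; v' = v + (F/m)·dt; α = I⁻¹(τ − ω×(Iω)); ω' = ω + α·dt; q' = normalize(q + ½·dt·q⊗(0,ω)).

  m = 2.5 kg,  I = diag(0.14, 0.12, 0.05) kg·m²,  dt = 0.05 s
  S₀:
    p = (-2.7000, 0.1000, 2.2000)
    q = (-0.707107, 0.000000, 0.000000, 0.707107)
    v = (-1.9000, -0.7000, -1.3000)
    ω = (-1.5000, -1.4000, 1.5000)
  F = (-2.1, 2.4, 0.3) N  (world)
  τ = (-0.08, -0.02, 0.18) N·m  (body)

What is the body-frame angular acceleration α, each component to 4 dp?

α = (-1.6214, 1.5208, 4.4400)

ω×(Iω) gyroscopic = (0.1470, -0.2025, -0.0420)
α = I⁻¹(τ − ω×Iω) = (-1.6214, 1.5208, 4.4400)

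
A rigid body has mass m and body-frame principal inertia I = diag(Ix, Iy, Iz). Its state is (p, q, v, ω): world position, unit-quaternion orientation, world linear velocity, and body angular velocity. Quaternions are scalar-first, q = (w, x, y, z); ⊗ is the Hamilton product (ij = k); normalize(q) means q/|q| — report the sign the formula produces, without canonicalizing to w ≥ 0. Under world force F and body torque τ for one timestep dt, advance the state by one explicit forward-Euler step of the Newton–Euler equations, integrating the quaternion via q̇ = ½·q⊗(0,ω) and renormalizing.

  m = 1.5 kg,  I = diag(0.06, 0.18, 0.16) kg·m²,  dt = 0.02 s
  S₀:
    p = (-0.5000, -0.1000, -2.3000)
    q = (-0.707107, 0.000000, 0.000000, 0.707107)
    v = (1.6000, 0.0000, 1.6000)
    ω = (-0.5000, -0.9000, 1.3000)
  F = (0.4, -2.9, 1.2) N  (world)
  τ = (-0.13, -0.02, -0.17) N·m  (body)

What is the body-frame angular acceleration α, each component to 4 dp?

α = (-2.5567, -0.4722, -1.4000)

ω×(Iω) gyroscopic = (0.0234, 0.0650, 0.0540)
(τ − ω×Iω)/I = (-2.5567, -0.4722, -1.4000)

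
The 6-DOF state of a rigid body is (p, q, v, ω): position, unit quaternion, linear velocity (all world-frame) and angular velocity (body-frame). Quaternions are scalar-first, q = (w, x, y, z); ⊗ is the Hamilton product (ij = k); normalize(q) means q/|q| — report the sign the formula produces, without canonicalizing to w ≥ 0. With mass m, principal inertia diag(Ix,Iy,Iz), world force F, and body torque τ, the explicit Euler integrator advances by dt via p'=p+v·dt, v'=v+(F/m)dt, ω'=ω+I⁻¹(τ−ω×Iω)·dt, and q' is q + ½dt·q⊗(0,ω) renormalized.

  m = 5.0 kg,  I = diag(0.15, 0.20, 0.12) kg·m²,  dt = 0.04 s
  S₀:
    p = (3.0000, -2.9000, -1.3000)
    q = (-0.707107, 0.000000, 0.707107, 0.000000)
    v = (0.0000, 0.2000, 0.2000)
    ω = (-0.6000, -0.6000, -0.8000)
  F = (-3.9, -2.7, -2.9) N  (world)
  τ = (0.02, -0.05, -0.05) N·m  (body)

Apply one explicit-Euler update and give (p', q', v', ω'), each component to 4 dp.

ω×(Iω) gyroscopic = (-0.0384, 0.0144, 0.0180)
(τ − ω×Iω)/I = (0.3893, -0.3220, -0.5667)
ω + α·dt = (-0.5844, -0.6129, -0.8227)
q⊗(0,ω) = (0.4242642, -0.1414214, 0.4242642, 0.9899498)
q + ½dt·q⊗(0,ω), renormalized = (-0.6984, -0.0028, 0.7154, 0.0198)
a = F/m = (-0.7800, -0.5400, -0.5800)
new position p' = (3.0000, -2.8920, -1.2920)
new velocity v' = (-0.0312, 0.1784, 0.1768)

p' = (3.0000, -2.8920, -1.2920)
q' = (-0.6984, -0.0028, 0.7154, 0.0198)
v' = (-0.0312, 0.1784, 0.1768)
ω' = (-0.5844, -0.6129, -0.8227)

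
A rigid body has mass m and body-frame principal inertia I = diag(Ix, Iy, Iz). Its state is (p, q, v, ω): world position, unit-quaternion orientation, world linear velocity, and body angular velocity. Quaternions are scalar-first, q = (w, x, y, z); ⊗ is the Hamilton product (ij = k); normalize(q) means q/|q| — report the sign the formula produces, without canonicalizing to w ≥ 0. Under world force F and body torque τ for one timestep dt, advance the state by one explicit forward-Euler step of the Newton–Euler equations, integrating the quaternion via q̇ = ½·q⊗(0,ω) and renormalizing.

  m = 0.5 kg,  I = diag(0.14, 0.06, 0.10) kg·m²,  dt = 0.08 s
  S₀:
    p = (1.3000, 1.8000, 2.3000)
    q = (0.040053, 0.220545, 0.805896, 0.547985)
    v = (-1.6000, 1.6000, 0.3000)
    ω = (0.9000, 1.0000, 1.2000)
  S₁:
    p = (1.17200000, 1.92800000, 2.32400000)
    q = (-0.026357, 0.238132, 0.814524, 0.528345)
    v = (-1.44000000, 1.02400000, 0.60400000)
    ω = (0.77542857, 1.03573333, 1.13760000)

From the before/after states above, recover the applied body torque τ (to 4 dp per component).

τ = (-0.1700, 0.0700, -0.1500)

rate change Δω = (-0.12457143, 0.03573333, -0.06240000)
I·α + gyro = (-0.1700, 0.0700, -0.1500)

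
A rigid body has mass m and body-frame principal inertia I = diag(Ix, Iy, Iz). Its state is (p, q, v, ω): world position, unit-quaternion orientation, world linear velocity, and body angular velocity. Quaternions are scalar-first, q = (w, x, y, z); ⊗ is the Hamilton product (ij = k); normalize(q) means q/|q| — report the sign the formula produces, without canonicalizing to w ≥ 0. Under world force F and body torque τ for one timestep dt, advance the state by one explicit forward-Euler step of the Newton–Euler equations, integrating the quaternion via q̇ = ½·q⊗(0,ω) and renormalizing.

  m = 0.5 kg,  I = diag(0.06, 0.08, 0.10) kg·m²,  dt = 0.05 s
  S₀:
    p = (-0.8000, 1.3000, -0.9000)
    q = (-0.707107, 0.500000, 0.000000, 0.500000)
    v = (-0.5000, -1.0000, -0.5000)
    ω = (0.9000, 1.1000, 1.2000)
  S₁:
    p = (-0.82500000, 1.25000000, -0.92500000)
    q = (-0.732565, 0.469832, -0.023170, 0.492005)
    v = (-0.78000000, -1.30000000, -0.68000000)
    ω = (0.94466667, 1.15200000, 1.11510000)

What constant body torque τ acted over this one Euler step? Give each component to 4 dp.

τ = (0.0800, 0.0400, -0.1500)

Δω = ω₁−ω₀ = (0.04466667, 0.05200000, -0.08490000)
precession coupling = (0.0264, -0.0432, 0.0198)
applied torque τ = (0.0800, 0.0400, -0.1500)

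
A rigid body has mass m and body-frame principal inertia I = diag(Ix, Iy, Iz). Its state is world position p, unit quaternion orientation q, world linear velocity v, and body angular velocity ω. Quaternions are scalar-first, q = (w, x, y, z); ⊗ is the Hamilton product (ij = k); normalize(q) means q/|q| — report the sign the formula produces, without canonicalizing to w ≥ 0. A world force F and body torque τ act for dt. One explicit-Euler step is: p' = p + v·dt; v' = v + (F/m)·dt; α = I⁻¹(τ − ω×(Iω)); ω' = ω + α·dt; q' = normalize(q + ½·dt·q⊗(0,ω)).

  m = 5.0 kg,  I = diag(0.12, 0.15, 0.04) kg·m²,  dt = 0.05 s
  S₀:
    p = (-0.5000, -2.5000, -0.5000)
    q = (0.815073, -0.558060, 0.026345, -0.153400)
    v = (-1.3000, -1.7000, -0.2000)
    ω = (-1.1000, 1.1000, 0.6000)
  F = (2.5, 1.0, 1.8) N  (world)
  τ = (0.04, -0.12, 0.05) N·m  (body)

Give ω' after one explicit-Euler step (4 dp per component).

ω' = (-1.0531, 1.0776, 0.7079)

(τ − ω×Iω)/I = (0.9383, -0.4480, 2.1575)
ω + α·dt = (-1.0531, 1.0776, 0.7079)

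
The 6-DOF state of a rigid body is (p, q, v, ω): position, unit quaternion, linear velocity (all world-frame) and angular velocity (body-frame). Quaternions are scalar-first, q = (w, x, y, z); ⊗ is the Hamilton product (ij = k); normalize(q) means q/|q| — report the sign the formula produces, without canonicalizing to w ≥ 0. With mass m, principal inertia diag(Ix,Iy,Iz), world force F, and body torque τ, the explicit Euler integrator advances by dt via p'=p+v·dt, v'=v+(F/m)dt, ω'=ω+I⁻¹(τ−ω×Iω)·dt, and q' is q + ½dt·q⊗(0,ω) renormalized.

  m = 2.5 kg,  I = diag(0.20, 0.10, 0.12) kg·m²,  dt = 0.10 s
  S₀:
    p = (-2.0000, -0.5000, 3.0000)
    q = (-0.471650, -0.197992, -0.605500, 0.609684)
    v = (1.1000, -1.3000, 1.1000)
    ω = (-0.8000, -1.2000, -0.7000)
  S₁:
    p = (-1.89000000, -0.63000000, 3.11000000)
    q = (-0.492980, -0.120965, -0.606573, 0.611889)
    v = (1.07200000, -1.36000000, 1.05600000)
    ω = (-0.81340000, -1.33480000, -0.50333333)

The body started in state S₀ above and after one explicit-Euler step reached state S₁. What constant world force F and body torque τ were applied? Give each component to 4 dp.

velocity change Δv = (-0.02800000, -0.06000000, -0.04400000)
F = m·Δv/dt = (-0.7000, -1.5000, -1.1000)
rate change Δω = (-0.01340000, -0.13480000, 0.19666667)
precession coupling = (0.0168, 0.0448, -0.0960)
I·α + gyro = (-0.0100, -0.0900, 0.1400)

F = (-0.7000, -1.5000, -1.1000)
τ = (-0.0100, -0.0900, 0.1400)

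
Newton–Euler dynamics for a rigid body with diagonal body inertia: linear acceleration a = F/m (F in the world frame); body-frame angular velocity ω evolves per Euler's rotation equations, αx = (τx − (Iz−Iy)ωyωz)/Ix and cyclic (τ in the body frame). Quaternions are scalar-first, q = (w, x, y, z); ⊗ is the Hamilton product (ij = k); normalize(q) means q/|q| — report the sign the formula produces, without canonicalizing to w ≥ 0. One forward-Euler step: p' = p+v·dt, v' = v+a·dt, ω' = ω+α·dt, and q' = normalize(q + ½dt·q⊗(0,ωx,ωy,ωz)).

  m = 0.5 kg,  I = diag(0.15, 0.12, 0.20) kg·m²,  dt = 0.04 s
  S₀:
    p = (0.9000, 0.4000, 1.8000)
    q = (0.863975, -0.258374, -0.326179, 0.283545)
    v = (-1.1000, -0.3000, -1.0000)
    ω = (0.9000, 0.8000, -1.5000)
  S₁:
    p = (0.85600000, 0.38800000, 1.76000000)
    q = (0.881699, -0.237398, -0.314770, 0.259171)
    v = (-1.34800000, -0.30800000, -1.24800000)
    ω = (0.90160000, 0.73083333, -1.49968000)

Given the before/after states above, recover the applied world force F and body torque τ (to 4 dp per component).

Δv = v₁−v₀ = (-0.24800000, -0.00800000, -0.24800000)
m·(v₁−v₀)/dt = (-3.1000, -0.1000, -3.1000)
Δω = ω₁−ω₀ = (0.00160000, -0.06916667, 0.00032000)
I·α + gyro = (-0.0900, -0.1400, -0.0200)

F = (-3.1000, -0.1000, -3.1000)
τ = (-0.0900, -0.1400, -0.0200)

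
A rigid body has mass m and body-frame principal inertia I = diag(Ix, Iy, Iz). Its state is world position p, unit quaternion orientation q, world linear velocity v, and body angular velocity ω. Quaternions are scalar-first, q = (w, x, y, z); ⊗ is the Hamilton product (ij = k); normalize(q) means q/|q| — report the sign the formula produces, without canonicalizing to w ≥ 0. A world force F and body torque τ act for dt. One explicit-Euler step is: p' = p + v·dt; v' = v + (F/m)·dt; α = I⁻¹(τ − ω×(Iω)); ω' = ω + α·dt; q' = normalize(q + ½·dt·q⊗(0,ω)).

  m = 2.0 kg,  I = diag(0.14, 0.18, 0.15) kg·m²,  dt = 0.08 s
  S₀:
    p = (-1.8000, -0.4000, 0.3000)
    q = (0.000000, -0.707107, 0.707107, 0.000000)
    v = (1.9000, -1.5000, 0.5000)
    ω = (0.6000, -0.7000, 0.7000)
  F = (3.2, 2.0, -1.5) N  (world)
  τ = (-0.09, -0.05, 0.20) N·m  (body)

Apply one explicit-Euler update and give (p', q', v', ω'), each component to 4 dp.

p' = (-1.6480, -0.5200, 0.3400)
q' = (0.0367, -0.6866, 0.7261, 0.0028)
v' = (2.0280, -1.4200, 0.4400)
ω' = (0.5402, -0.7204, 0.8156)

a = F/m = (1.6000, 1.0000, -0.7500)
p' = p + v·dt = (-1.6480, -0.5200, 0.3400)
v' = v + a·dt = (2.0280, -1.4200, 0.4400)
gyro term ω×Iω = (0.0147, -0.0042, -0.0168)
angular accel α = (-0.7479, -0.2544, 1.4453)
new body rate ω' = (0.5402, -0.7204, 0.8156)
q⊗(0,ω) = (0.9192391, 0.4949749, 0.4949749, 0.0707107)
updated quaternion q' = (0.0367, -0.6866, 0.7261, 0.0028)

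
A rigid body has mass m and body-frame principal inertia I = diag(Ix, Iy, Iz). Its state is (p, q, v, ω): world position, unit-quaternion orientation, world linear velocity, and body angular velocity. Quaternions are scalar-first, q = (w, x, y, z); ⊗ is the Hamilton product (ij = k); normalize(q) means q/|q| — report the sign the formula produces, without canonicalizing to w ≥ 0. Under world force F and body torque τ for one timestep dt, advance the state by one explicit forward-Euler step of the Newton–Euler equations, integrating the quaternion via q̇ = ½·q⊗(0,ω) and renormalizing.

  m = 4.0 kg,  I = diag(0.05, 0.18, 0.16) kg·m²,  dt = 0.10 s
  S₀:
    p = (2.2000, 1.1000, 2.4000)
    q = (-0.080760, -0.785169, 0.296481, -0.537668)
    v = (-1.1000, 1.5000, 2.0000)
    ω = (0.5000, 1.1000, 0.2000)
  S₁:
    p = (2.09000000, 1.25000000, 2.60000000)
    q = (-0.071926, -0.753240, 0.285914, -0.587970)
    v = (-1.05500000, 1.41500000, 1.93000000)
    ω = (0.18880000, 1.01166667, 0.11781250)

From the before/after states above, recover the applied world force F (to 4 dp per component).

F = (1.8000, -3.4000, -2.8000)

velocity change Δv = (0.04500000, -0.08500000, -0.07000000)
m·(v₁−v₀)/dt = (1.8000, -3.4000, -2.8000)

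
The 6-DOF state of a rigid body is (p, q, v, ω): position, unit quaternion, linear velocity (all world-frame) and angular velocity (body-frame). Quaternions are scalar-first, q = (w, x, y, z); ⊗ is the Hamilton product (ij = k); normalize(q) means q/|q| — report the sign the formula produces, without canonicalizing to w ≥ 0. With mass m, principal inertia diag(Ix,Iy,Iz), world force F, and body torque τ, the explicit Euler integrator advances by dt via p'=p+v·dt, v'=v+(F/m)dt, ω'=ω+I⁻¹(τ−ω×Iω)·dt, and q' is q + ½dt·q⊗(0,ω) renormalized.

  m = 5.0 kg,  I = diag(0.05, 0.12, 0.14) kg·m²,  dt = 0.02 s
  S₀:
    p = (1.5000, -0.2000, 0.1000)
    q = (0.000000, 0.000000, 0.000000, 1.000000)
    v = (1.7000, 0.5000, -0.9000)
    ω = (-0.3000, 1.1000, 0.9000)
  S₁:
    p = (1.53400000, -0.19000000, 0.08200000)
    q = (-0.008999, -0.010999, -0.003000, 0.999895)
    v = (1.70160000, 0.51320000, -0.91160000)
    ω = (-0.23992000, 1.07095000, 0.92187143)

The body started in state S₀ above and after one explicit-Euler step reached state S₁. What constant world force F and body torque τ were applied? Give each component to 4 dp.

Δv = v₁−v₀ = (0.00160000, 0.01320000, -0.01160000)
m·(v₁−v₀)/dt = (0.4000, 3.3000, -2.9000)
Δω = ω₁−ω₀ = (0.06008000, -0.02905000, 0.02187143)
precession coupling = (0.0198, 0.0243, -0.0231)
applied torque τ = (0.1700, -0.1500, 0.1300)

F = (0.4000, 3.3000, -2.9000)
τ = (0.1700, -0.1500, 0.1300)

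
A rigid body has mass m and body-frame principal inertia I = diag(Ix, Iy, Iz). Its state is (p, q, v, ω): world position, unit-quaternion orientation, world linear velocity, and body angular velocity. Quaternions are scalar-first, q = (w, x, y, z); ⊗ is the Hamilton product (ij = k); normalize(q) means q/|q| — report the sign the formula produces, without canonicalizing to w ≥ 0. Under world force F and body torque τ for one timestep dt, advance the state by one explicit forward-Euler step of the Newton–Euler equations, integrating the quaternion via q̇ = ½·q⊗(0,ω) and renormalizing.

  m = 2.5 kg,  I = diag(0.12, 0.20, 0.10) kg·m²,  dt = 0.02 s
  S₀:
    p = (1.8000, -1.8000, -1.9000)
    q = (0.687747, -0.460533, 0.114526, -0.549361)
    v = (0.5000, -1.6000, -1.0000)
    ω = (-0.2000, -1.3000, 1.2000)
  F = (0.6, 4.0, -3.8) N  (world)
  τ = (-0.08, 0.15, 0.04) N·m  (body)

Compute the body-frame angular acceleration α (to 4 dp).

α = (-1.9667, 0.7740, 0.1920)

gyro term ω×Iω = (0.1560, -0.0048, 0.0208)
(τ − ω×Iω)/I = (-1.9667, 0.7740, 0.1920)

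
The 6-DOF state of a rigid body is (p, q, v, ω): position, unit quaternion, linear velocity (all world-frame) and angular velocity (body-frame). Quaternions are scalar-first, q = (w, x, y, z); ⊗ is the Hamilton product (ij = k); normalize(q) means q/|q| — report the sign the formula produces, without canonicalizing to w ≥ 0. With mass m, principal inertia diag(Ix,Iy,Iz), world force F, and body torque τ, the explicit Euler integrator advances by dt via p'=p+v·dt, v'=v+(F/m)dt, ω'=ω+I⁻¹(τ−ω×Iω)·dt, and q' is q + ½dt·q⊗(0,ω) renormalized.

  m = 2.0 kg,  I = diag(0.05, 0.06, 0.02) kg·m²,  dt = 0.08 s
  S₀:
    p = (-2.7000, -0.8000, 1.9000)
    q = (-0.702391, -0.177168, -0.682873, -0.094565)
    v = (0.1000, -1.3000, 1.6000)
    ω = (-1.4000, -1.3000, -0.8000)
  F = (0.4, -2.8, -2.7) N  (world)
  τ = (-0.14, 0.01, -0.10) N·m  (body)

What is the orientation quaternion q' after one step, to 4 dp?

Hamilton product q⊗(0,ω) = (-1.2114221, 1.4067113, 0.9037649, -0.1637910)
updated quaternion q' = (-0.7483, -0.1205, -0.6445, -0.1008)

q' = (-0.7483, -0.1205, -0.6445, -0.1008)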